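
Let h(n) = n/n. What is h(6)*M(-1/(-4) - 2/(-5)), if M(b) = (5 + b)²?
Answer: 12769/400 ≈ 31.922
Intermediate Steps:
h(n) = 1
h(6)*M(-1/(-4) - 2/(-5)) = 1*(5 + (-1/(-4) - 2/(-5)))² = 1*(5 + (-1*(-¼) - 2*(-⅕)))² = 1*(5 + (¼ + ⅖))² = 1*(5 + 13/20)² = 1*(113/20)² = 1*(12769/400) = 12769/400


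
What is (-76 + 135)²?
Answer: 3481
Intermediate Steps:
(-76 + 135)² = 59² = 3481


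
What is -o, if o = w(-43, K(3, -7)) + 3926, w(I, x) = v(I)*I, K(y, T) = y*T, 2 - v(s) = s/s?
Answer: -3883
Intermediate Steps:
v(s) = 1 (v(s) = 2 - s/s = 2 - 1*1 = 2 - 1 = 1)
K(y, T) = T*y
w(I, x) = I (w(I, x) = 1*I = I)
o = 3883 (o = -43 + 3926 = 3883)
-o = -1*3883 = -3883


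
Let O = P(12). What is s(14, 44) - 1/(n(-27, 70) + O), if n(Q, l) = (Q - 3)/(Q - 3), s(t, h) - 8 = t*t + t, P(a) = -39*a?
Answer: 101807/467 ≈ 218.00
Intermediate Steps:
O = -468 (O = -39*12 = -468)
s(t, h) = 8 + t + t**2 (s(t, h) = 8 + (t*t + t) = 8 + (t**2 + t) = 8 + (t + t**2) = 8 + t + t**2)
n(Q, l) = 1 (n(Q, l) = (-3 + Q)/(-3 + Q) = 1)
s(14, 44) - 1/(n(-27, 70) + O) = (8 + 14 + 14**2) - 1/(1 - 468) = (8 + 14 + 196) - 1/(-467) = 218 - 1*(-1/467) = 218 + 1/467 = 101807/467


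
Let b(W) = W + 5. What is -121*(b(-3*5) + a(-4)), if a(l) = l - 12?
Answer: 3146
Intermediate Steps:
a(l) = -12 + l
b(W) = 5 + W
-121*(b(-3*5) + a(-4)) = -121*((5 - 3*5) + (-12 - 4)) = -121*((5 - 15) - 16) = -121*(-10 - 16) = -121*(-26) = 3146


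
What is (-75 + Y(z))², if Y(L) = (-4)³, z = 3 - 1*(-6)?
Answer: 19321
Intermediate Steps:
z = 9 (z = 3 + 6 = 9)
Y(L) = -64
(-75 + Y(z))² = (-75 - 64)² = (-139)² = 19321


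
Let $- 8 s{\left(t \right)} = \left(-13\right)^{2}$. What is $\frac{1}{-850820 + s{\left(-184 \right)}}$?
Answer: $- \frac{8}{6806729} \approx -1.1753 \cdot 10^{-6}$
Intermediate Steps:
$s{\left(t \right)} = - \frac{169}{8}$ ($s{\left(t \right)} = - \frac{\left(-13\right)^{2}}{8} = \left(- \frac{1}{8}\right) 169 = - \frac{169}{8}$)
$\frac{1}{-850820 + s{\left(-184 \right)}} = \frac{1}{-850820 - \frac{169}{8}} = \frac{1}{- \frac{6806729}{8}} = - \frac{8}{6806729}$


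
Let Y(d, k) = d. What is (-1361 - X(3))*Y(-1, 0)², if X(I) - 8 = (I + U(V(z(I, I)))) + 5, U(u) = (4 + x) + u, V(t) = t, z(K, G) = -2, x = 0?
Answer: -1379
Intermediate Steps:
U(u) = 4 + u (U(u) = (4 + 0) + u = 4 + u)
X(I) = 15 + I (X(I) = 8 + ((I + (4 - 2)) + 5) = 8 + ((I + 2) + 5) = 8 + ((2 + I) + 5) = 8 + (7 + I) = 15 + I)
(-1361 - X(3))*Y(-1, 0)² = (-1361 - (15 + 3))*(-1)² = (-1361 - 1*18)*1 = (-1361 - 18)*1 = -1379*1 = -1379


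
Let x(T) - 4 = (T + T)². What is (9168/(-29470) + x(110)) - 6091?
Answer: 623477471/14735 ≈ 42313.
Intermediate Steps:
x(T) = 4 + 4*T² (x(T) = 4 + (T + T)² = 4 + (2*T)² = 4 + 4*T²)
(9168/(-29470) + x(110)) - 6091 = (9168/(-29470) + (4 + 4*110²)) - 6091 = (9168*(-1/29470) + (4 + 4*12100)) - 6091 = (-4584/14735 + (4 + 48400)) - 6091 = (-4584/14735 + 48404) - 6091 = 713228356/14735 - 6091 = 623477471/14735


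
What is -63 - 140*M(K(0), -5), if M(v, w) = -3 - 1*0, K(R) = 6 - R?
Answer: 357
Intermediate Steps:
M(v, w) = -3 (M(v, w) = -3 + 0 = -3)
-63 - 140*M(K(0), -5) = -63 - 140*(-3) = -63 + 420 = 357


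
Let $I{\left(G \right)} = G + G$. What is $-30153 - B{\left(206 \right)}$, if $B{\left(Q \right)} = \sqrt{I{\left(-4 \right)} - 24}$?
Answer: $-30153 - 4 i \sqrt{2} \approx -30153.0 - 5.6569 i$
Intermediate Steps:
$I{\left(G \right)} = 2 G$
$B{\left(Q \right)} = 4 i \sqrt{2}$ ($B{\left(Q \right)} = \sqrt{2 \left(-4\right) - 24} = \sqrt{-8 - 24} = \sqrt{-32} = 4 i \sqrt{2}$)
$-30153 - B{\left(206 \right)} = -30153 - 4 i \sqrt{2}$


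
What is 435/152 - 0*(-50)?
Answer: 435/152 ≈ 2.8618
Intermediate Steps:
435/152 - 0*(-50) = 435*(1/152) - 1*0 = 435/152 + 0 = 435/152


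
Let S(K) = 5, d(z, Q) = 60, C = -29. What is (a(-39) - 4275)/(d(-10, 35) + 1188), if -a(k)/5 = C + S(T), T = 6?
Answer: -1385/416 ≈ -3.3293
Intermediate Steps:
a(k) = 120 (a(k) = -5*(-29 + 5) = -5*(-24) = 120)
(a(-39) - 4275)/(d(-10, 35) + 1188) = (120 - 4275)/(60 + 1188) = -4155/1248 = -4155*1/1248 = -1385/416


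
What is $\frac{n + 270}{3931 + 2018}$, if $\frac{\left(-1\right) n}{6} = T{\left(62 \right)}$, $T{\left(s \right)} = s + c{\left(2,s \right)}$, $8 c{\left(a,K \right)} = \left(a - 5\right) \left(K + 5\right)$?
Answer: $\frac{65}{7932} \approx 0.0081947$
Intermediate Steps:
$c{\left(a,K \right)} = \frac{\left(-5 + a\right) \left(5 + K\right)}{8}$ ($c{\left(a,K \right)} = \frac{\left(a - 5\right) \left(K + 5\right)}{8} = \frac{\left(-5 + a\right) \left(5 + K\right)}{8}$)
$T{\left(s \right)} = - \frac{15}{8} + \frac{5 s}{8}$ ($T{\left(s \right)} = s + \left(- \frac{25}{8} - \frac{5 s}{8} + \frac{5}{8} \cdot 2 + \frac{1}{8} s 2\right) = s + \left(- \frac{25}{8} - \frac{5 s}{8} + \frac{5}{4} + \frac{s}{4}\right) = s - \left(\frac{15}{8} + \frac{3 s}{8}\right) = - \frac{15}{8} + \frac{5 s}{8}$)
$n = - \frac{885}{4}$ ($n = - 6 \left(- \frac{15}{8} + \frac{5}{8} \cdot 62\right) = - 6 \left(- \frac{15}{8} + \frac{155}{4}\right) = \left(-6\right) \frac{295}{8} = - \frac{885}{4} \approx -221.25$)
$\frac{n + 270}{3931 + 2018} = \frac{- \frac{885}{4} + 270}{3931 + 2018} = \frac{195}{4 \cdot 5949} = \frac{195}{4} \cdot \frac{1}{5949} = \frac{65}{7932}$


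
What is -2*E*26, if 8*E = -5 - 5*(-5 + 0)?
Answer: -130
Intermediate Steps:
E = 5/2 (E = (-5 - 5*(-5 + 0))/8 = (-5 - 5*(-5))/8 = (-5 + 25)/8 = (1/8)*20 = 5/2 ≈ 2.5000)
-2*E*26 = -2*5/2*26 = -5*26 = -130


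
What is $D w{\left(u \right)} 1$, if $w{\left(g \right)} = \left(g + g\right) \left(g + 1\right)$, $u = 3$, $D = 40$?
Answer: $960$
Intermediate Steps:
$w{\left(g \right)} = 2 g \left(1 + g\right)$
$D w{\left(u \right)} 1 = 40 \cdot 2 \cdot 3 \left(1 + 3\right) 1 = 40 \cdot 2 \cdot 3 \cdot 4 \cdot 1 = 40 \cdot 24 \cdot 1 = 960 \cdot 1 = 960$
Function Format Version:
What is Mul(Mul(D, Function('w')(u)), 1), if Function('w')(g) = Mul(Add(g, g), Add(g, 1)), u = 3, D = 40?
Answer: 960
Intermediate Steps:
Function('w')(g) = Mul(2, g, Add(1, g)) (Function('w')(g) = Mul(Mul(2, g), Add(1, g)) = Mul(2, g, Add(1, g)))
Mul(Mul(D, Function('w')(u)), 1) = Mul(Mul(40, Mul(2, 3, Add(1, 3))), 1) = Mul(Mul(40, Mul(2, 3, 4)), 1) = Mul(Mul(40, 24), 1) = Mul(960, 1) = 960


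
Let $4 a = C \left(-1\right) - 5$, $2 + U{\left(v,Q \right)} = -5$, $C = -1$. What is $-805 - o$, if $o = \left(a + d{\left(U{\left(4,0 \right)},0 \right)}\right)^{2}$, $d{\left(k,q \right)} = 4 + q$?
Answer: $-814$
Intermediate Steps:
$U{\left(v,Q \right)} = -7$ ($U{\left(v,Q \right)} = -2 - 5 = -7$)
$a = -1$ ($a = \frac{\left(-1\right) \left(-1\right) - 5}{4} = \frac{1 - 5}{4} = \frac{1}{4} \left(-4\right) = -1$)
$o = 9$ ($o = \left(-1 + \left(4 + 0\right)\right)^{2} = \left(-1 + 4\right)^{2} = 3^{2} = 9$)
$-805 - o = -805 - 9 = -814$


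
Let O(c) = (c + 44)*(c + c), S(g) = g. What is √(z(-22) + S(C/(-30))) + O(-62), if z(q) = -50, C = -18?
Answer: 2232 + I*√1235/5 ≈ 2232.0 + 7.0285*I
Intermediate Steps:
O(c) = 2*c*(44 + c) (O(c) = (44 + c)*(2*c) = 2*c*(44 + c))
√(z(-22) + S(C/(-30))) + O(-62) = √(-50 - 18/(-30)) + 2*(-62)*(44 - 62) = √(-50 - 18*(-1/30)) + 2*(-62)*(-18) = √(-50 + ⅗) + 2232 = √(-247/5) + 2232 = I*√1235/5 + 2232 = 2232 + I*√1235/5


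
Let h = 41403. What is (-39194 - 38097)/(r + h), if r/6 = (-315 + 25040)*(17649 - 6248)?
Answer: -77291/1691379753 ≈ -4.5697e-5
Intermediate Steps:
r = 1691338350 (r = 6*((-315 + 25040)*(17649 - 6248)) = 6*(24725*11401) = 6*281889725 = 1691338350)
(-39194 - 38097)/(r + h) = (-39194 - 38097)/(1691338350 + 41403) = -77291/1691379753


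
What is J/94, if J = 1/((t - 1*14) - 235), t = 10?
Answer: -1/22466 ≈ -4.4512e-5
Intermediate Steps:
J = -1/239 (J = 1/((10 - 1*14) - 235) = 1/((10 - 14) - 235) = 1/(-4 - 235) = 1/(-239) = -1/239 ≈ -0.0041841)
J/94 = -1/239/94 = -1/239*1/94 = -1/22466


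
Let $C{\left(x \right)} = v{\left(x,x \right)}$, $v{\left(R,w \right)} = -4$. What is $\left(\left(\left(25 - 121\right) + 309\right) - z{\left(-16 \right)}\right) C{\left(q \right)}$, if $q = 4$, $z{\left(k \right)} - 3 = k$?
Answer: $-904$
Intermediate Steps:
$z{\left(k \right)} = 3 + k$
$C{\left(x \right)} = -4$
$\left(\left(\left(25 - 121\right) + 309\right) - z{\left(-16 \right)}\right) C{\left(q \right)} = \left(\left(\left(25 - 121\right) + 309\right) - \left(3 - 16\right)\right) \left(-4\right) = \left(\left(-96 + 309\right) - -13\right) \left(-4\right) = \left(213 + 13\right) \left(-4\right) = 226 \left(-4\right) = -904$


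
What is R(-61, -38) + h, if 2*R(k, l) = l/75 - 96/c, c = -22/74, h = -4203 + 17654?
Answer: 11230066/825 ≈ 13612.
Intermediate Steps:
h = 13451
c = -11/37 (c = -22*1/74 = -11/37 ≈ -0.29730)
R(k, l) = 1776/11 + l/150 (R(k, l) = (l/75 - 96/(-11/37))/2 = (l*(1/75) - 96*(-37/11))/2 = (l/75 + 3552/11)/2 = (3552/11 + l/75)/2 = 1776/11 + l/150)
R(-61, -38) + h = (1776/11 + (1/150)*(-38)) + 13451 = (1776/11 - 19/75) + 13451 = 132991/825 + 13451 = 11230066/825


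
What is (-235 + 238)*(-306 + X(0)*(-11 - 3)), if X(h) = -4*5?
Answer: -78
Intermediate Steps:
X(h) = -20
(-235 + 238)*(-306 + X(0)*(-11 - 3)) = (-235 + 238)*(-306 - 20*(-11 - 3)) = 3*(-306 - 20*(-14)) = 3*(-306 + 280) = 3*(-26) = -78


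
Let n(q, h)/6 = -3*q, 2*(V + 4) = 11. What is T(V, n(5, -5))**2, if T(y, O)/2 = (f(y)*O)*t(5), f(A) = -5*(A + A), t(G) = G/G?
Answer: 7290000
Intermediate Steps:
V = 3/2 (V = -4 + (1/2)*11 = -4 + 11/2 = 3/2 ≈ 1.5000)
t(G) = 1
n(q, h) = -18*q (n(q, h) = 6*(-3*q) = -18*q)
f(A) = -10*A
T(y, O) = -20*O*y (T(y, O) = 2*(((-10*y)*O)*1) = 2*(-10*O*y*1) = 2*(-10*O*y) = -20*O*y)
T(V, n(5, -5))**2 = (-20*(-18*5)*3/2)**2 = (-20*(-90)*3/2)**2 = 2700**2 = 7290000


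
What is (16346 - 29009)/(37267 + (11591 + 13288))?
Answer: -1809/8878 ≈ -0.20376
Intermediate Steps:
(16346 - 29009)/(37267 + (11591 + 13288)) = -12663/(37267 + 24879) = -12663/62146 = -12663*1/62146 = -1809/8878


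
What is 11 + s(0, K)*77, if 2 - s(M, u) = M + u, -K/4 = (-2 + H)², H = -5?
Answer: 15257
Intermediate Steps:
K = -196 (K = -4*(-2 - 5)² = -4*(-7)² = -4*49 = -196)
s(M, u) = 2 - M - u (s(M, u) = 2 - (M + u) = 2 + (-M - u) = 2 - M - u)
11 + s(0, K)*77 = 11 + (2 - 1*0 - 1*(-196))*77 = 11 + (2 + 0 + 196)*77 = 11 + 198*77 = 11 + 15246 = 15257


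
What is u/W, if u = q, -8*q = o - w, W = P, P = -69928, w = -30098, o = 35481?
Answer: 65579/559424 ≈ 0.11723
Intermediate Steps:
W = -69928
q = -65579/8 (q = -(35481 - 1*(-30098))/8 = -(35481 + 30098)/8 = -⅛*65579 = -65579/8 ≈ -8197.4)
u = -65579/8 ≈ -8197.4
u/W = -65579/8/(-69928) = -65579/8*(-1/69928) = 65579/559424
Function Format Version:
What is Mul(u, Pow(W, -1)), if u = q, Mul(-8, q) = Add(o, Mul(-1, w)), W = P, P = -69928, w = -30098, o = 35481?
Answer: Rational(65579, 559424) ≈ 0.11723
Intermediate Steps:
W = -69928
q = Rational(-65579, 8) (q = Mul(Rational(-1, 8), Add(35481, Mul(-1, -30098))) = Mul(Rational(-1, 8), Add(35481, 30098)) = Mul(Rational(-1, 8), 65579) = Rational(-65579, 8) ≈ -8197.4)
u = Rational(-65579, 8) ≈ -8197.4
Mul(u, Pow(W, -1)) = Mul(Rational(-65579, 8), Pow(-69928, -1)) = Mul(Rational(-65579, 8), Rational(-1, 69928)) = Rational(65579, 559424)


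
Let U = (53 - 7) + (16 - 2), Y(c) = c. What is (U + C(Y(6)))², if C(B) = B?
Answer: 4356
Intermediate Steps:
U = 60 (U = 46 + 14 = 60)
(U + C(Y(6)))² = (60 + 6)² = 66² = 4356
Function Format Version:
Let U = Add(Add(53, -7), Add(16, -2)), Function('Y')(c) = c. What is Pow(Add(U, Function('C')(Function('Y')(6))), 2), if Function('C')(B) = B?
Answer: 4356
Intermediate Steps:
U = 60 (U = Add(46, 14) = 60)
Pow(Add(U, Function('C')(Function('Y')(6))), 2) = Pow(Add(60, 6), 2) = Pow(66, 2) = 4356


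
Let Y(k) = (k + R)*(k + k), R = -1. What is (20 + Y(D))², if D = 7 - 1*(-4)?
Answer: 57600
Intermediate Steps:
D = 11 (D = 7 + 4 = 11)
Y(k) = 2*k*(-1 + k) (Y(k) = (k - 1)*(k + k) = (-1 + k)*(2*k) = 2*k*(-1 + k))
(20 + Y(D))² = (20 + 2*11*(-1 + 11))² = (20 + 2*11*10)² = (20 + 220)² = 240² = 57600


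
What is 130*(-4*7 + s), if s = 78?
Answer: 6500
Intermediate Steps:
130*(-4*7 + s) = 130*(-4*7 + 78) = 130*(-28 + 78) = 130*50 = 6500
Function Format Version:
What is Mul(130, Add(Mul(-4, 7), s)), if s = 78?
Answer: 6500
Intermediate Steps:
Mul(130, Add(Mul(-4, 7), s)) = Mul(130, Add(Mul(-4, 7), 78)) = Mul(130, Add(-28, 78)) = Mul(130, 50) = 6500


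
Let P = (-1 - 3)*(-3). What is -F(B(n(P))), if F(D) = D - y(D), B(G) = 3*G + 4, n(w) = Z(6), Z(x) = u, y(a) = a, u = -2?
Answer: 0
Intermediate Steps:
Z(x) = -2
P = 12 (P = -4*(-3) = 12)
n(w) = -2
B(G) = 4 + 3*G
F(D) = 0 (F(D) = D - D = 0)
-F(B(n(P))) = -1*0 = 0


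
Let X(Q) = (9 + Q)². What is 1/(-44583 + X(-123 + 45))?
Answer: -1/39822 ≈ -2.5112e-5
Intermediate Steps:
1/(-44583 + X(-123 + 45)) = 1/(-44583 + (9 + (-123 + 45))²) = 1/(-44583 + (9 - 78)²) = 1/(-44583 + (-69)²) = 1/(-44583 + 4761) = 1/(-39822) = -1/39822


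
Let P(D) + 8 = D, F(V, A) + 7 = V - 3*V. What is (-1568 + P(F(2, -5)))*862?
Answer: -1367994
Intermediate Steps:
F(V, A) = -7 - 2*V (F(V, A) = -7 + (V - 3*V) = -7 - 2*V)
P(D) = -8 + D
(-1568 + P(F(2, -5)))*862 = (-1568 + (-8 + (-7 - 2*2)))*862 = (-1568 + (-8 + (-7 - 4)))*862 = (-1568 + (-8 - 11))*862 = (-1568 - 19)*862 = -1587*862 = -1367994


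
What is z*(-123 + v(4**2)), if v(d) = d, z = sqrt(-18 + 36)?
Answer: -321*sqrt(2) ≈ -453.96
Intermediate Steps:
z = 3*sqrt(2) (z = sqrt(18) = 3*sqrt(2) ≈ 4.2426)
z*(-123 + v(4**2)) = (3*sqrt(2))*(-123 + 4**2) = (3*sqrt(2))*(-123 + 16) = (3*sqrt(2))*(-107) = -321*sqrt(2)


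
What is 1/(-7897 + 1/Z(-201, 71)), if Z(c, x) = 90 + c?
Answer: -111/876568 ≈ -0.00012663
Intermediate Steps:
1/(-7897 + 1/Z(-201, 71)) = 1/(-7897 + 1/(90 - 201)) = 1/(-7897 + 1/(-111)) = 1/(-7897 - 1/111) = 1/(-876568/111) = -111/876568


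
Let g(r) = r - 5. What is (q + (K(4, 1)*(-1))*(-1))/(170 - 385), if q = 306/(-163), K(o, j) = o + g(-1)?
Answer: 632/35045 ≈ 0.018034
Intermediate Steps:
g(r) = -5 + r
K(o, j) = -6 + o (K(o, j) = o + (-5 - 1) = o - 6 = -6 + o)
q = -306/163 (q = 306*(-1/163) = -306/163 ≈ -1.8773)
(q + (K(4, 1)*(-1))*(-1))/(170 - 385) = (-306/163 + ((-6 + 4)*(-1))*(-1))/(170 - 385) = (-306/163 - 2*(-1)*(-1))/(-215) = (-306/163 + 2*(-1))*(-1/215) = (-306/163 - 2)*(-1/215) = -632/163*(-1/215) = 632/35045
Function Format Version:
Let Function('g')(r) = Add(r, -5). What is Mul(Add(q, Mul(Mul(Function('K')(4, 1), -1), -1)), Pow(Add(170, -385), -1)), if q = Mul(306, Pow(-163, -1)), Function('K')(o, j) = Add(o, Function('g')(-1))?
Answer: Rational(632, 35045) ≈ 0.018034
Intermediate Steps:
Function('g')(r) = Add(-5, r)
Function('K')(o, j) = Add(-6, o) (Function('K')(o, j) = Add(o, Add(-5, -1)) = Add(o, -6) = Add(-6, o))
q = Rational(-306, 163) (q = Mul(306, Rational(-1, 163)) = Rational(-306, 163) ≈ -1.8773)
Mul(Add(q, Mul(Mul(Function('K')(4, 1), -1), -1)), Pow(Add(170, -385), -1)) = Mul(Add(Rational(-306, 163), Mul(Mul(Add(-6, 4), -1), -1)), Pow(Add(170, -385), -1)) = Mul(Add(Rational(-306, 163), Mul(Mul(-2, -1), -1)), Pow(-215, -1)) = Mul(Add(Rational(-306, 163), Mul(2, -1)), Rational(-1, 215)) = Mul(Add(Rational(-306, 163), -2), Rational(-1, 215)) = Mul(Rational(-632, 163), Rational(-1, 215)) = Rational(632, 35045)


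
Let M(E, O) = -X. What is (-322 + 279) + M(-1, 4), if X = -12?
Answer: -31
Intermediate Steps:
M(E, O) = 12 (M(E, O) = -1*(-12) = 12)
(-322 + 279) + M(-1, 4) = (-322 + 279) + 12 = -43 + 12 = -31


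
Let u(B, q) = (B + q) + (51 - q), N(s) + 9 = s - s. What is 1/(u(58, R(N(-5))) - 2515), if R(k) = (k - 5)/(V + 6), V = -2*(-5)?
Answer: -1/2406 ≈ -0.00041563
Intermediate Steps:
V = 10
N(s) = -9 (N(s) = -9 + (s - s) = -9 + 0 = -9)
R(k) = -5/16 + k/16 (R(k) = (k - 5)/(10 + 6) = (-5 + k)/16 = (-5 + k)*(1/16) = -5/16 + k/16)
u(B, q) = 51 + B
1/(u(58, R(N(-5))) - 2515) = 1/((51 + 58) - 2515) = 1/(109 - 2515) = 1/(-2406) = -1/2406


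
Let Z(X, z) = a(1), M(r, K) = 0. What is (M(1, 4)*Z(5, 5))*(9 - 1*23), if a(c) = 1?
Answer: 0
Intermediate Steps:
Z(X, z) = 1
(M(1, 4)*Z(5, 5))*(9 - 1*23) = (0*1)*(9 - 1*23) = 0*(9 - 23) = 0*(-14) = 0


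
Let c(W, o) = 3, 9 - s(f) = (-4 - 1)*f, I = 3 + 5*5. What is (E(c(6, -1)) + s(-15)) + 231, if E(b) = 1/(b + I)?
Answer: 5116/31 ≈ 165.03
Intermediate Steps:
I = 28 (I = 3 + 25 = 28)
s(f) = 9 + 5*f (s(f) = 9 - (-4 - 1)*f = 9 - (-5)*f = 9 + 5*f)
E(b) = 1/(28 + b) (E(b) = 1/(b + 28) = 1/(28 + b))
(E(c(6, -1)) + s(-15)) + 231 = (1/(28 + 3) + (9 + 5*(-15))) + 231 = (1/31 + (9 - 75)) + 231 = (1/31 - 66) + 231 = -2045/31 + 231 = 5116/31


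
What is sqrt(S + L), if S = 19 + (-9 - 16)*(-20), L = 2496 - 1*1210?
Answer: 19*sqrt(5) ≈ 42.485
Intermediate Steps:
L = 1286 (L = 2496 - 1210 = 1286)
S = 519 (S = 19 - 25*(-20) = 19 + 500 = 519)
sqrt(S + L) = sqrt(519 + 1286) = sqrt(1805) = 19*sqrt(5)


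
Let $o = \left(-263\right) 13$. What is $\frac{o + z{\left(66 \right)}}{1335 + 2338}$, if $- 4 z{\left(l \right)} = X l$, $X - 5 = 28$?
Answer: $- \frac{7927}{7346} \approx -1.0791$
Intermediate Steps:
$X = 33$ ($X = 5 + 28 = 33$)
$z{\left(l \right)} = - \frac{33 l}{4}$
$o = -3419$
$\frac{o + z{\left(66 \right)}}{1335 + 2338} = \frac{-3419 - \frac{1089}{2}}{1335 + 2338} = \frac{-3419 - \frac{1089}{2}}{3673} = \left(- \frac{7927}{2}\right) \frac{1}{3673} = - \frac{7927}{7346}$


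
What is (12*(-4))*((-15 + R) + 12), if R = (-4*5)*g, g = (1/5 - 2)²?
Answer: 16272/5 ≈ 3254.4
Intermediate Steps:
g = 81/25 (g = (⅕ - 2)² = (-9/5)² = 81/25 ≈ 3.2400)
R = -324/5 (R = -4*5*(81/25) = -20*81/25 = -324/5 ≈ -64.800)
(12*(-4))*((-15 + R) + 12) = (12*(-4))*((-15 - 324/5) + 12) = -48*(-399/5 + 12) = -48*(-339/5) = 16272/5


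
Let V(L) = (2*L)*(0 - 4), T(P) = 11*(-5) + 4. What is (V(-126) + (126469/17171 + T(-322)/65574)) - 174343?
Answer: -9293424656005/53617674 ≈ -1.7333e+5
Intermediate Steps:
T(P) = -51 (T(P) = -55 + 4 = -51)
V(L) = -8*L (V(L) = (2*L)*(-4) = -8*L)
(V(-126) + (126469/17171 + T(-322)/65574)) - 174343 = (-8*(-126) + (126469/17171 - 51/65574)) - 174343 = (1008 + (126469*(1/17171) - 51*1/65574)) - 174343 = (1008 + (18067/2453 - 17/21858)) - 174343 = (1008 + 394866785/53617674) - 174343 = 54441482177/53617674 - 174343 = -9293424656005/53617674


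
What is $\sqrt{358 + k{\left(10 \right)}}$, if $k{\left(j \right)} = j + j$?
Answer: $3 \sqrt{42} \approx 19.442$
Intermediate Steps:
$k{\left(j \right)} = 2 j$
$\sqrt{358 + k{\left(10 \right)}} = \sqrt{358 + 2 \cdot 10} = \sqrt{358 + 20} = \sqrt{378} = 3 \sqrt{42}$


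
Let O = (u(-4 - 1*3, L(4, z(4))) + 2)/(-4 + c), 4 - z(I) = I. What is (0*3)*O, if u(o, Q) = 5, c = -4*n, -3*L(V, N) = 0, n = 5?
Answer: 0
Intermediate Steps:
z(I) = 4 - I
L(V, N) = 0 (L(V, N) = -⅓*0 = 0)
c = -20 (c = -4*5 = -20)
O = -7/24 (O = (5 + 2)/(-4 - 20) = 7/(-24) = 7*(-1/24) = -7/24 ≈ -0.29167)
(0*3)*O = (0*3)*(-7/24) = 0*(-7/24) = 0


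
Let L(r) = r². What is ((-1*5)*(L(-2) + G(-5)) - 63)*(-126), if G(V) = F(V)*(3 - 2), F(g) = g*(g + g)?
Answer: 41958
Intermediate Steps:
F(g) = 2*g² (F(g) = g*(2*g) = 2*g²)
G(V) = 2*V² (G(V) = (2*V²)*(3 - 2) = (2*V²)*1 = 2*V²)
((-1*5)*(L(-2) + G(-5)) - 63)*(-126) = ((-1*5)*((-2)² + 2*(-5)²) - 63)*(-126) = (-5*(4 + 2*25) - 63)*(-126) = (-5*(4 + 50) - 63)*(-126) = (-5*54 - 63)*(-126) = (-270 - 63)*(-126) = -333*(-126) = 41958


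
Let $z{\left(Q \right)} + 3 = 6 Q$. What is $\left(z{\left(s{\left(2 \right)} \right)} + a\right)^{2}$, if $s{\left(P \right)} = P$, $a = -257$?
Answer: $61504$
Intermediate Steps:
$z{\left(Q \right)} = -3 + 6 Q$
$\left(z{\left(s{\left(2 \right)} \right)} + a\right)^{2} = \left(\left(-3 + 6 \cdot 2\right) - 257\right)^{2} = \left(\left(-3 + 12\right) - 257\right)^{2} = \left(9 - 257\right)^{2} = \left(-248\right)^{2} = 61504$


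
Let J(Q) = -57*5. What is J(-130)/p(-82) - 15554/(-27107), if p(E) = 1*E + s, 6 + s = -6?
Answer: 9187571/2548058 ≈ 3.6057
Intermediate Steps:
s = -12 (s = -6 - 6 = -12)
p(E) = -12 + E (p(E) = 1*E - 12 = E - 12 = -12 + E)
J(Q) = -285
J(-130)/p(-82) - 15554/(-27107) = -285/(-12 - 82) - 15554/(-27107) = -285/(-94) - 15554*(-1/27107) = -285*(-1/94) + 15554/27107 = 285/94 + 15554/27107 = 9187571/2548058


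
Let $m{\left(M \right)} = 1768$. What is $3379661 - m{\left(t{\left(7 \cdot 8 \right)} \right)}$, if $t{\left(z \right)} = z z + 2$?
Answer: $3377893$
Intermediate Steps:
$t{\left(z \right)} = 2 + z^{2}$ ($t{\left(z \right)} = z^{2} + 2 = 2 + z^{2}$)
$3379661 - m{\left(t{\left(7 \cdot 8 \right)} \right)} = 3379661 - 1768 = 3377893$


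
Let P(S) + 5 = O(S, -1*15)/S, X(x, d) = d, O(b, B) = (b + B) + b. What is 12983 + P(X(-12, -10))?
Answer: 25963/2 ≈ 12982.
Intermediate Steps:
O(b, B) = B + 2*b (O(b, B) = (B + b) + b = B + 2*b)
P(S) = -5 + (-15 + 2*S)/S (P(S) = -5 + (-1*15 + 2*S)/S = -5 + (-15 + 2*S)/S)
12983 + P(X(-12, -10)) = 12983 + (-3 - 15/(-10)) = 12983 + (-3 - 15*(-⅒)) = 12983 + (-3 + 3/2) = 12983 - 3/2 = 25963/2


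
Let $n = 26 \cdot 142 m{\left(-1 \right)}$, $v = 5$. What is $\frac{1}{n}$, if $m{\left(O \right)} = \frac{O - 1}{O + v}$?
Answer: $- \frac{1}{1846} \approx -0.00054171$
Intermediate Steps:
$m{\left(O \right)} = \frac{-1 + O}{5 + O}$ ($m{\left(O \right)} = \frac{O - 1}{O + 5} = \frac{-1 + O}{5 + O}$)
$n = -1846$ ($n = 26 \cdot 142 \frac{-1 - 1}{5 - 1} = 3692 \cdot \frac{1}{4} \left(-2\right) = 3692 \left(- \frac{1}{2}\right) = -1846$)
$\frac{1}{n} = \frac{1}{-1846} = - \frac{1}{1846}$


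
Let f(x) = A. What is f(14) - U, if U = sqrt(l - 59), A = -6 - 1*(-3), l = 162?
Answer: -3 - sqrt(103) ≈ -13.149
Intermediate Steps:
A = -3 (A = -6 + 3 = -3)
U = sqrt(103) (U = sqrt(162 - 59) = sqrt(103) ≈ 10.149)
f(x) = -3
f(14) - U = -3 - sqrt(103)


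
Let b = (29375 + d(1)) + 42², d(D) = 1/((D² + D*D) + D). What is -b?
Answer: -93418/3 ≈ -31139.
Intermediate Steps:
d(D) = 1/(D + 2*D²) (d(D) = 1/((D² + D²) + D) = 1/(2*D² + D) = 1/(D + 2*D²))
b = 93418/3 (b = (29375 + 1/(1*(1 + 2*1))) + 42² = (29375 + 1/(1 + 2)) + 1764 = (29375 + 1/3) + 1764 = (29375 + 1*(⅓)) + 1764 = (29375 + ⅓) + 1764 = 88126/3 + 1764 = 93418/3 ≈ 31139.)
-b = -1*93418/3 = -93418/3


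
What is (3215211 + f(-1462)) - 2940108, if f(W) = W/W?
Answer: 275104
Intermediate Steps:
f(W) = 1
(3215211 + f(-1462)) - 2940108 = (3215211 + 1) - 2940108 = 3215212 - 2940108 = 275104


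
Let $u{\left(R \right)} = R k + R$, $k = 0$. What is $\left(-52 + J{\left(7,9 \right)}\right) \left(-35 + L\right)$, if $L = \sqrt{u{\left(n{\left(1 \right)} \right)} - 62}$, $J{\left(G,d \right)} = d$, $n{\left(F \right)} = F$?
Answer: $1505 - 43 i \sqrt{61} \approx 1505.0 - 335.84 i$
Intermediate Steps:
$u{\left(R \right)} = R$ ($u{\left(R \right)} = R 0 + R = 0 + R = R$)
$L = i \sqrt{61}$ ($L = \sqrt{1 - 62} = \sqrt{-61} = i \sqrt{61} \approx 7.8102 i$)
$\left(-52 + J{\left(7,9 \right)}\right) \left(-35 + L\right) = \left(-52 + 9\right) \left(-35 + i \sqrt{61}\right) = - 43 \left(-35 + i \sqrt{61}\right) = 1505 - 43 i \sqrt{61}$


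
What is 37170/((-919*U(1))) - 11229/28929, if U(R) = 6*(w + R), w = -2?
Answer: 56298568/8861917 ≈ 6.3529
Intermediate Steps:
U(R) = -12 + 6*R (U(R) = 6*(-2 + R) = -12 + 6*R)
37170/((-919*U(1))) - 11229/28929 = 37170/((-919*(-12 + 6*1))) - 11229/28929 = 37170/((-919*(-12 + 6))) - 11229*1/28929 = 37170/((-919*(-6))) - 3743/9643 = 37170/5514 - 3743/9643 = 37170*(1/5514) - 3743/9643 = 6195/919 - 3743/9643 = 56298568/8861917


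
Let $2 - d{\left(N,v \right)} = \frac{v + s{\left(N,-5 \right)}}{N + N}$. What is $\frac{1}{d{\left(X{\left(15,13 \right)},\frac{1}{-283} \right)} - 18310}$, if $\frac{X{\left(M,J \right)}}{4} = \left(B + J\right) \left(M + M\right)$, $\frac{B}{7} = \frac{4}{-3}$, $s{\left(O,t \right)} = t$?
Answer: $- \frac{31130}{569927863} \approx -5.4621 \cdot 10^{-5}$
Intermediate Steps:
$B = - \frac{28}{3}$ ($B = 7 \frac{4}{-3} = 7 \cdot 4 \left(- \frac{1}{3}\right) = 7 \left(- \frac{4}{3}\right) = - \frac{28}{3} \approx -9.3333$)
$X{\left(M,J \right)} = 8 M \left(- \frac{28}{3} + J\right)$ ($X{\left(M,J \right)} = 4 \left(- \frac{28}{3} + J\right) \left(M + M\right) = 4 \left(- \frac{28}{3} + J\right) 2 M = 4 \cdot 2 M \left(- \frac{28}{3} + J\right) = 8 M \left(- \frac{28}{3} + J\right)$)
$d{\left(N,v \right)} = 2 - \frac{-5 + v}{2 N}$ ($d{\left(N,v \right)} = 2 - \frac{v - 5}{N + N} = 2 - \frac{-5 + v}{2 N}$)
$\frac{1}{d{\left(X{\left(15,13 \right)},\frac{1}{-283} \right)} - 18310} = \frac{1}{\frac{5 - \frac{1}{-283} + 4 \cdot \frac{8}{3} \cdot 15 \left(-28 + 3 \cdot 13\right)}{2 \cdot \frac{8}{3} \cdot 15 \left(-28 + 3 \cdot 13\right)} - 18310} = \frac{1}{\frac{5 - - \frac{1}{283} + 4 \cdot \frac{8}{3} \cdot 15 \left(-28 + 39\right)}{2 \cdot \frac{8}{3} \cdot 15 \left(-28 + 39\right)} - 18310} = \frac{1}{\frac{5 + \frac{1}{283} + 4 \cdot \frac{8}{3} \cdot 15 \cdot 11}{2 \cdot \frac{8}{3} \cdot 15 \cdot 11} - 18310} = \frac{1}{\frac{5 + \frac{1}{283} + 4 \cdot 440}{2 \cdot 440} - 18310} = \frac{1}{\frac{1}{2} \cdot \frac{1}{440} \left(5 + \frac{1}{283} + 1760\right) - 18310} = \frac{1}{\frac{1}{2} \cdot \frac{1}{440} \cdot \frac{499496}{283} - 18310} = \frac{1}{\frac{62437}{31130} - 18310} = \frac{1}{- \frac{569927863}{31130}} = - \frac{31130}{569927863}$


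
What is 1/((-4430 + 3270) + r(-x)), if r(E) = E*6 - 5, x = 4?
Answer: -1/1189 ≈ -0.00084104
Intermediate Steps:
r(E) = -5 + 6*E (r(E) = 6*E - 5 = -5 + 6*E)
1/((-4430 + 3270) + r(-x)) = 1/((-4430 + 3270) + (-5 + 6*(-1*4))) = 1/(-1160 + (-5 + 6*(-4))) = 1/(-1160 + (-5 - 24)) = 1/(-1160 - 29) = 1/(-1189) = -1/1189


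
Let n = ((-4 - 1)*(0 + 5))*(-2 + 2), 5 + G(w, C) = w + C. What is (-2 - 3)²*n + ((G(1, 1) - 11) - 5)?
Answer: -19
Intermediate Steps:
G(w, C) = -5 + C + w (G(w, C) = -5 + (w + C) = -5 + (C + w) = -5 + C + w)
n = 0 (n = -5*5*0 = -25*0 = 0)
(-2 - 3)²*n + ((G(1, 1) - 11) - 5) = (-2 - 3)²*0 + (((-5 + 1 + 1) - 11) - 5) = (-5)²*0 + ((-3 - 11) - 5) = 25*0 + (-14 - 5) = 0 - 19 = -19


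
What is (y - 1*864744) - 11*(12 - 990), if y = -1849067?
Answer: -2703053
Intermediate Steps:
(y - 1*864744) - 11*(12 - 990) = (-1849067 - 1*864744) - 11*(12 - 990) = (-1849067 - 864744) - 11*(-978) = -2713811 + 10758 = -2703053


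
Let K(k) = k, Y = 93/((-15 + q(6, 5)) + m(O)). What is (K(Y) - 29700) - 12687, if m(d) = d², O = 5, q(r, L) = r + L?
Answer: -296678/7 ≈ -42383.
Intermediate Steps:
q(r, L) = L + r
Y = 31/7 (Y = 93/((-15 + (5 + 6)) + 5²) = 93/((-15 + 11) + 25) = 93/(-4 + 25) = 93/21 = 93*(1/21) = 31/7 ≈ 4.4286)
(K(Y) - 29700) - 12687 = (31/7 - 29700) - 12687 = -207869/7 - 12687 = -296678/7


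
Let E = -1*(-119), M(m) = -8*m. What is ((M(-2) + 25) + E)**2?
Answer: 25600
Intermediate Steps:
E = 119
((M(-2) + 25) + E)**2 = ((-8*(-2) + 25) + 119)**2 = ((16 + 25) + 119)**2 = (41 + 119)**2 = 160**2 = 25600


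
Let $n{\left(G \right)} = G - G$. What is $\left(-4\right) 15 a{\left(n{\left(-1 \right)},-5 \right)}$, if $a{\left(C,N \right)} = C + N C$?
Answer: $0$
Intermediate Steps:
$n{\left(G \right)} = 0$
$a{\left(C,N \right)} = C + C N$
$\left(-4\right) 15 a{\left(n{\left(-1 \right)},-5 \right)} = \left(-4\right) 15 \cdot 0 \left(1 - 5\right) = - 60 \cdot 0 \left(-4\right) = \left(-60\right) 0 = 0$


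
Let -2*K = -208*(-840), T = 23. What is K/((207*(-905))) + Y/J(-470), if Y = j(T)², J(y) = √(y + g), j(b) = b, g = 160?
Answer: 5824/12489 - 529*I*√310/310 ≈ 0.46633 - 30.045*I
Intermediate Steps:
J(y) = √(160 + y) (J(y) = √(y + 160) = √(160 + y))
Y = 529 (Y = 23² = 529)
K = -87360 (K = -(-104)*(-840) = -½*174720 = -87360)
K/((207*(-905))) + Y/J(-470) = -87360/(207*(-905)) + 529/(√(160 - 470)) = -87360/(-187335) + 529/(√(-310)) = -87360*(-1/187335) + 529/((I*√310)) = 5824/12489 + 529*(-I*√310/310) = 5824/12489 - 529*I*√310/310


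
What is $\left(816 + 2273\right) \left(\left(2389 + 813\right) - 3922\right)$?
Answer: $-2224080$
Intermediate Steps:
$\left(816 + 2273\right) \left(\left(2389 + 813\right) - 3922\right) = 3089 \left(3202 - 3922\right) = 3089 \left(-720\right) = -2224080$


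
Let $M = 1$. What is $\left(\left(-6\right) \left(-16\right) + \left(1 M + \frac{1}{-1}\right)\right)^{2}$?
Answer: $9216$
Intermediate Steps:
$\left(\left(-6\right) \left(-16\right) + \left(1 M + \frac{1}{-1}\right)\right)^{2} = \left(\left(-6\right) \left(-16\right) + \left(1 \cdot 1 + \frac{1}{-1}\right)\right)^{2} = \left(96 + \left(1 - 1\right)\right)^{2} = \left(96 + 0\right)^{2} = 96^{2} = 9216$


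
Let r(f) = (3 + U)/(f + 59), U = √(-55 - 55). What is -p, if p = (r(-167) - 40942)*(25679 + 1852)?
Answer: 4508699867/4 + 3059*I*√110/12 ≈ 1.1272e+9 + 2673.6*I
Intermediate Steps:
U = I*√110 (U = √(-110) = I*√110 ≈ 10.488*I)
r(f) = (3 + I*√110)/(59 + f) (r(f) = (3 + I*√110)/(f + 59) = (3 + I*√110)/(59 + f))
p = -4508699867/4 - 3059*I*√110/12 (p = ((3 + I*√110)/(59 - 167) - 40942)*(25679 + 1852) = ((3 + I*√110)/(-108) - 40942)*27531 = (-(3 + I*√110)/108 - 40942)*27531 = ((-1/36 - I*√110/108) - 40942)*27531 = (-1473913/36 - I*√110/108)*27531 = -4508699867/4 - 3059*I*√110/12 ≈ -1.1272e+9 - 2673.6*I)
-p = -(-4508699867/4 - 3059*I*√110/12) = 4508699867/4 + 3059*I*√110/12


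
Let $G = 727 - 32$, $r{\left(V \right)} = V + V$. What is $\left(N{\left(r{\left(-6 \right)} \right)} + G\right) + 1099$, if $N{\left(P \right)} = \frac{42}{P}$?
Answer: $\frac{3581}{2} \approx 1790.5$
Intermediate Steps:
$r{\left(V \right)} = 2 V$
$G = 695$ ($G = 727 - 32 = 695$)
$\left(N{\left(r{\left(-6 \right)} \right)} + G\right) + 1099 = \left(\frac{42}{2 \left(-6\right)} + 695\right) + 1099 = \left(\frac{42}{-12} + 695\right) + 1099 = \left(42 \left(- \frac{1}{12}\right) + 695\right) + 1099 = \left(- \frac{7}{2} + 695\right) + 1099 = \frac{1383}{2} + 1099 = \frac{3581}{2}$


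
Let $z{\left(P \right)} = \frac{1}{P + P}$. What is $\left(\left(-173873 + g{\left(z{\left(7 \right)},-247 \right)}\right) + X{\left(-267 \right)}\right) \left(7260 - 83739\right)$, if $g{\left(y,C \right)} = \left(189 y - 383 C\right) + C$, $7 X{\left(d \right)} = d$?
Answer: $\frac{85167855669}{14} \approx 6.0834 \cdot 10^{9}$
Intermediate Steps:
$z{\left(P \right)} = \frac{1}{2 P}$
$X{\left(d \right)} = \frac{d}{7}$
$g{\left(y,C \right)} = - 382 C + 189 y$ ($g{\left(y,C \right)} = \left(- 383 C + 189 y\right) + C = - 382 C + 189 y$)
$\left(\left(-173873 + g{\left(z{\left(7 \right)},-247 \right)}\right) + X{\left(-267 \right)}\right) \left(7260 - 83739\right) = \left(\left(-173873 + \left(\left(-382\right) \left(-247\right) + 189 \frac{1}{2 \cdot 7}\right)\right) + \frac{1}{7} \left(-267\right)\right) \left(7260 - 83739\right) = \left(\left(-173873 + \left(94354 + 189 \cdot \frac{1}{2} \cdot \frac{1}{7}\right)\right) - \frac{267}{7}\right) \left(-76479\right) = \left(\left(-173873 + \left(94354 + 189 \cdot \frac{1}{14}\right)\right) - \frac{267}{7}\right) \left(-76479\right) = \left(\left(-173873 + \left(94354 + \frac{27}{2}\right)\right) - \frac{267}{7}\right) \left(-76479\right) = \left(\left(-173873 + \frac{188735}{2}\right) - \frac{267}{7}\right) \left(-76479\right) = \left(- \frac{159011}{2} - \frac{267}{7}\right) \left(-76479\right) = \left(- \frac{1113611}{14}\right) \left(-76479\right) = \frac{85167855669}{14}$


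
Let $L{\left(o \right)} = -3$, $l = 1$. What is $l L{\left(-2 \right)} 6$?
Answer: $-18$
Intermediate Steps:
$l L{\left(-2 \right)} 6 = 1 \left(-3\right) 6 = \left(-3\right) 6 = -18$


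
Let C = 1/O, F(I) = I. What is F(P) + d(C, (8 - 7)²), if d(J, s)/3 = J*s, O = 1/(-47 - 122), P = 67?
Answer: -440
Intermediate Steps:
O = -1/169 (O = 1/(-169) = -1/169 ≈ -0.0059172)
C = -169 (C = 1/(-1/169) = -169)
d(J, s) = 3*J*s (d(J, s) = 3*(J*s) = 3*J*s)
F(P) + d(C, (8 - 7)²) = 67 + 3*(-169)*(8 - 7)² = 67 + 3*(-169)*1² = 67 + 3*(-169)*1 = 67 - 507 = -440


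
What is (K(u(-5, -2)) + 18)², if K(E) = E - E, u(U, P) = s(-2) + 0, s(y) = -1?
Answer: 324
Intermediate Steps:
u(U, P) = -1 (u(U, P) = -1 + 0 = -1)
K(E) = 0
(K(u(-5, -2)) + 18)² = (0 + 18)² = 18² = 324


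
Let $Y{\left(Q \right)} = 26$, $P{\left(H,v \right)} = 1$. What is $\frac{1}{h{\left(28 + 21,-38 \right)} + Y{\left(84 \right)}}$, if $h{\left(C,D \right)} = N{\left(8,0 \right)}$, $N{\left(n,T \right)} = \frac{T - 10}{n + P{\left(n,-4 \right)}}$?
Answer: $\frac{9}{224} \approx 0.040179$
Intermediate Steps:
$N{\left(n,T \right)} = \frac{-10 + T}{1 + n}$ ($N{\left(n,T \right)} = \frac{T - 10}{n + 1} = \frac{-10 + T}{1 + n}$)
$h{\left(C,D \right)} = - \frac{10}{9}$ ($h{\left(C,D \right)} = \frac{-10 + 0}{1 + 8} = \frac{1}{9} \left(-10\right) = - \frac{10}{9}$)
$\frac{1}{h{\left(28 + 21,-38 \right)} + Y{\left(84 \right)}} = \frac{1}{- \frac{10}{9} + 26} = \frac{1}{\frac{224}{9}} = \frac{9}{224}$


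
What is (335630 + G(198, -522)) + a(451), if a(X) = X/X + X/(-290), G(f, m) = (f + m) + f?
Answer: 97295999/290 ≈ 3.3550e+5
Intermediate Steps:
G(f, m) = m + 2*f
a(X) = 1 - X/290 (a(X) = 1 + X*(-1/290) = 1 - X/290)
(335630 + G(198, -522)) + a(451) = (335630 + (-522 + 2*198)) + (1 - 1/290*451) = (335630 + (-522 + 396)) + (1 - 451/290) = (335630 - 126) - 161/290 = 335504 - 161/290 = 97295999/290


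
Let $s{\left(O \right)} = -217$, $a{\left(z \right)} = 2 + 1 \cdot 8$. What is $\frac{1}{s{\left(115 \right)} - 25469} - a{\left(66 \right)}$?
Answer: $- \frac{256861}{25686} \approx -10.0$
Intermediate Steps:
$a{\left(z \right)} = 10$ ($a{\left(z \right)} = 2 + 8 = 10$)
$\frac{1}{s{\left(115 \right)} - 25469} - a{\left(66 \right)} = \frac{1}{-217 - 25469} - 10 = \frac{1}{-25686} - 10 = - \frac{1}{25686} - 10 = - \frac{256861}{25686}$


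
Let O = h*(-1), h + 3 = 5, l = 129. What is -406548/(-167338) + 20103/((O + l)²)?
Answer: 4960604253/1349497301 ≈ 3.6759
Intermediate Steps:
h = 2 (h = -3 + 5 = 2)
O = -2 (O = 2*(-1) = -2)
-406548/(-167338) + 20103/((O + l)²) = -406548/(-167338) + 20103/((-2 + 129)²) = -406548*(-1/167338) + 20103/(127²) = 203274/83669 + 20103/16129 = 4960604253/1349497301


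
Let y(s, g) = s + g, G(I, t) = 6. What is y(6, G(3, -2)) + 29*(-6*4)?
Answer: -684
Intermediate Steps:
y(s, g) = g + s
y(6, G(3, -2)) + 29*(-6*4) = (6 + 6) + 29*(-6*4) = 12 + 29*(-24) = 12 - 696 = -684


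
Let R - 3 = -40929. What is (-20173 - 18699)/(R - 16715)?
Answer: 38872/57641 ≈ 0.67438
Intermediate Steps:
R = -40926 (R = 3 - 40929 = -40926)
(-20173 - 18699)/(R - 16715) = (-20173 - 18699)/(-40926 - 16715) = -38872/(-57641) = -38872*(-1/57641) = 38872/57641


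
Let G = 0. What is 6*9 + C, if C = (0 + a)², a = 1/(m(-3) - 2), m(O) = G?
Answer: 217/4 ≈ 54.250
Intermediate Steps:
m(O) = 0
a = -½ (a = 1/(0 - 2) = 1/(-2) = -½ ≈ -0.50000)
C = ¼ (C = (0 - ½)² = (-½)² = ¼ ≈ 0.25000)
6*9 + C = 6*9 + ¼ = 54 + ¼ = 217/4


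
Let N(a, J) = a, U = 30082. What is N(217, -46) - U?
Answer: -29865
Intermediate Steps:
N(217, -46) - U = 217 - 1*30082 = 217 - 30082 = -29865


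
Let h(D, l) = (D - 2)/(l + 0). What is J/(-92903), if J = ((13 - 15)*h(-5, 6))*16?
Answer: -112/278709 ≈ -0.00040185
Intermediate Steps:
h(D, l) = (-2 + D)/l
J = 112/3 (J = ((13 - 15)*((-2 - 5)/6))*16 = -(-7)/3*16 = -2*(-7/6)*16 = (7/3)*16 = 112/3 ≈ 37.333)
J/(-92903) = (112/3)/(-92903) = (112/3)*(-1/92903) = -112/278709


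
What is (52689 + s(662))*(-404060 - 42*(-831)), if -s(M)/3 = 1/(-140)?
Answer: -1361540164077/70 ≈ -1.9451e+10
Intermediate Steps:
s(M) = 3/140 (s(M) = -3/(-140) = -3*(-1/140) = 3/140)
(52689 + s(662))*(-404060 - 42*(-831)) = (52689 + 3/140)*(-404060 - 42*(-831)) = 7376463*(-404060 + 34902)/140 = (7376463/140)*(-369158) = -1361540164077/70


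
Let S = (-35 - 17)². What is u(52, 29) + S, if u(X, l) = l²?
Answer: 3545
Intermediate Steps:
S = 2704 (S = (-52)² = 2704)
u(52, 29) + S = 29² + 2704 = 841 + 2704 = 3545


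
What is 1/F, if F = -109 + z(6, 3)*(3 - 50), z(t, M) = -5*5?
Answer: 1/1066 ≈ 0.00093809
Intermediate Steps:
z(t, M) = -25
F = 1066 (F = -109 - 25*(3 - 50) = -109 - 25*(-47) = -109 + 1175 = 1066)
1/F = 1/1066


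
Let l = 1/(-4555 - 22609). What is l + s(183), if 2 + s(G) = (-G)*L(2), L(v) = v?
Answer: -9996353/27164 ≈ -368.00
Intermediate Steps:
s(G) = -2 - 2*G (s(G) = -2 - G*2 = -2 - 2*G)
l = -1/27164 (l = 1/(-27164) = -1/27164 ≈ -3.6813e-5)
l + s(183) = -1/27164 + (-2 - 2*183) = -1/27164 + (-2 - 366) = -1/27164 - 368 = -9996353/27164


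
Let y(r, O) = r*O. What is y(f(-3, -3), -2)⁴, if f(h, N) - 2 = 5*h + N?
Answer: 1048576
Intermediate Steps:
f(h, N) = 2 + N + 5*h (f(h, N) = 2 + (5*h + N) = 2 + (N + 5*h) = 2 + N + 5*h)
y(r, O) = O*r
y(f(-3, -3), -2)⁴ = (-2*(2 - 3 + 5*(-3)))⁴ = (-2*(2 - 3 - 15))⁴ = (-2*(-16))⁴ = 32⁴ = 1048576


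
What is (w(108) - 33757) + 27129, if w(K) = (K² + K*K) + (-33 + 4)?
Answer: 16671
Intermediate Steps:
w(K) = -29 + 2*K² (w(K) = (K² + K²) - 29 = 2*K² - 29 = -29 + 2*K²)
(w(108) - 33757) + 27129 = ((-29 + 2*108²) - 33757) + 27129 = ((-29 + 2*11664) - 33757) + 27129 = ((-29 + 23328) - 33757) + 27129 = (23299 - 33757) + 27129 = -10458 + 27129 = 16671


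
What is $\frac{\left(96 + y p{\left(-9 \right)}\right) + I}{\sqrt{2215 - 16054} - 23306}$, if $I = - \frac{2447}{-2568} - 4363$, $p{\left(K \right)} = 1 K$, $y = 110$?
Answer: $\frac{157286705437}{697447581900} + \frac{13497529 i \sqrt{13839}}{1394895163800} \approx 0.22552 + 0.0011383 i$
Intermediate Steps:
$p{\left(K \right)} = K$
$I = - \frac{11201737}{2568}$ ($I = \left(-2447\right) \left(- \frac{1}{2568}\right) - 4363 = \frac{2447}{2568} - 4363 = - \frac{11201737}{2568} \approx -4362.0$)
$\frac{\left(96 + y p{\left(-9 \right)}\right) + I}{\sqrt{2215 - 16054} - 23306} = \frac{\left(96 + 110 \left(-9\right)\right) - \frac{11201737}{2568}}{\sqrt{2215 - 16054} - 23306} = \frac{\left(96 - 990\right) - \frac{11201737}{2568}}{\sqrt{-13839} - 23306} = \frac{-894 - \frac{11201737}{2568}}{i \sqrt{13839} - 23306} = - \frac{13497529}{2568 \left(-23306 + i \sqrt{13839}\right)}$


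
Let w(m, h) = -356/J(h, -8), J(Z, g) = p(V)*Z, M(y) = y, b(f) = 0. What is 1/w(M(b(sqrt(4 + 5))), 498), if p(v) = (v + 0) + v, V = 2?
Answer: -498/89 ≈ -5.5955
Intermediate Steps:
p(v) = 2*v (p(v) = v + v = 2*v)
J(Z, g) = 4*Z (J(Z, g) = (2*2)*Z = 4*Z)
w(m, h) = -89/h (w(m, h) = -356*1/(4*h) = -89/h)
1/w(M(b(sqrt(4 + 5))), 498) = 1/(-89/498) = -498/89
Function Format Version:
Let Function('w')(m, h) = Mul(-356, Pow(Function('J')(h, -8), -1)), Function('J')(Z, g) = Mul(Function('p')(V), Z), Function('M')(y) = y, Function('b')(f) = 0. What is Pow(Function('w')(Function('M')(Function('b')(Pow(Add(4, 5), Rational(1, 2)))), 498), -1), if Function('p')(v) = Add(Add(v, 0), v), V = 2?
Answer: Rational(-498, 89) ≈ -5.5955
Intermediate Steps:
Function('p')(v) = Mul(2, v) (Function('p')(v) = Add(v, v) = Mul(2, v))
Function('J')(Z, g) = Mul(4, Z) (Function('J')(Z, g) = Mul(Mul(2, 2), Z) = Mul(4, Z))
Function('w')(m, h) = Mul(-89, Pow(h, -1)) (Function('w')(m, h) = Mul(-356, Pow(Mul(4, h), -1)) = Mul(-356, Mul(Rational(1, 4), Pow(h, -1))) = Mul(-89, Pow(h, -1)))
Pow(Function('w')(Function('M')(Function('b')(Pow(Add(4, 5), Rational(1, 2)))), 498), -1) = Pow(Mul(-89, Pow(498, -1)), -1) = Pow(Mul(-89, Rational(1, 498)), -1) = Pow(Rational(-89, 498), -1) = Rational(-498, 89)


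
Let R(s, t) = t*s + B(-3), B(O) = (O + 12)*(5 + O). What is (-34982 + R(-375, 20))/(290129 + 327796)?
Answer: -42464/617925 ≈ -0.068720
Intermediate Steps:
B(O) = (5 + O)*(12 + O) (B(O) = (12 + O)*(5 + O) = (5 + O)*(12 + O))
R(s, t) = 18 + s*t (R(s, t) = t*s + (60 + (-3)² + 17*(-3)) = s*t + (60 + 9 - 51) = s*t + 18 = 18 + s*t)
(-34982 + R(-375, 20))/(290129 + 327796) = (-34982 + (18 - 375*20))/(290129 + 327796) = (-34982 + (18 - 7500))/617925 = (-34982 - 7482)*(1/617925) = -42464*1/617925 = -42464/617925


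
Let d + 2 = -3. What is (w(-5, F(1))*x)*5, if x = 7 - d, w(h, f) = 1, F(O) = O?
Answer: 60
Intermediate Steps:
d = -5 (d = -2 - 3 = -5)
x = 12 (x = 7 - 1*(-5) = 7 + 5 = 12)
(w(-5, F(1))*x)*5 = (1*12)*5 = 12*5 = 60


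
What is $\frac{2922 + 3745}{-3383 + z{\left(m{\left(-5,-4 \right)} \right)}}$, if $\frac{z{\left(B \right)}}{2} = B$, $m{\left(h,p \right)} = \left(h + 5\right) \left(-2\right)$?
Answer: $- \frac{6667}{3383} \approx -1.9707$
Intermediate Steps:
$m{\left(h,p \right)} = -10 - 2 h$ ($m{\left(h,p \right)} = \left(5 + h\right) \left(-2\right) = -10 - 2 h$)
$z{\left(B \right)} = 2 B$
$\frac{2922 + 3745}{-3383 + z{\left(m{\left(-5,-4 \right)} \right)}} = \frac{2922 + 3745}{-3383 + 2 \left(-10 - -10\right)} = \frac{6667}{-3383 + 2 \left(-10 + 10\right)} = \frac{6667}{-3383 + 2 \cdot 0} = \frac{6667}{-3383 + 0} = \frac{6667}{-3383} = 6667 \left(- \frac{1}{3383}\right) = - \frac{6667}{3383}$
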